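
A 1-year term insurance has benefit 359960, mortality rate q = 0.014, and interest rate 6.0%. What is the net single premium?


NSP = benefit * q * v
v = 1/(1+i) = 0.943396
NSP = 359960 * 0.014 * 0.943396
= 4754.1887


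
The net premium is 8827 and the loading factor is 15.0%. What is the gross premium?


Gross = net * (1 + loading)
= 8827 * (1 + 0.15)
= 8827 * 1.15
= 10151.05


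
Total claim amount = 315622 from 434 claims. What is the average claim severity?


severity = total / number
= 315622 / 434
= 727.2396


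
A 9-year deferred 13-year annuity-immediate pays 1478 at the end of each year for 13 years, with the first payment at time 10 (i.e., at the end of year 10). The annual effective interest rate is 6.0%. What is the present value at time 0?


PV at time 9 of the 13-year annuity-immediate:
a_n = 1478 * (1-(1+0.06)^(-13))/0.06 = 13084.2654
Discount back 9 years to time 0:
PV = 13084.2654 * (1+0.06)^(-9)
= 13084.2654 * 0.591898
= 7744.5566


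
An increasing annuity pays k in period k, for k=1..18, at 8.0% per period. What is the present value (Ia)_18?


(Ia)_n = sum_{k=1}^{n} k * v^k, v = 1/(1+i)
v = 0.925926
Sum computed term by term:
(Ia)_18 = 70.2144


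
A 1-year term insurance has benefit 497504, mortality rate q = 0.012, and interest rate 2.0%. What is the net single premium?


NSP = benefit * q * v
v = 1/(1+i) = 0.980392
NSP = 497504 * 0.012 * 0.980392
= 5852.9882


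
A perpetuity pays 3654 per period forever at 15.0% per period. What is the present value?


PV = PMT / i
= 3654 / 0.15
= 24360.0


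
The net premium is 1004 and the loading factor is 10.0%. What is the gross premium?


Gross = net * (1 + loading)
= 1004 * (1 + 0.1)
= 1004 * 1.1
= 1104.4


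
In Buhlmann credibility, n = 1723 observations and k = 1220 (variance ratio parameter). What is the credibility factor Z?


Z = n / (n + k)
= 1723 / (1723 + 1220)
= 1723 / 2943
= 0.5855


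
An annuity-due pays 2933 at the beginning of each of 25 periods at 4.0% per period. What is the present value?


PV_due = PMT * (1-(1+i)^(-n))/i * (1+i)
PV_immediate = 45819.5605
PV_due = 45819.5605 * 1.04
= 47652.3429


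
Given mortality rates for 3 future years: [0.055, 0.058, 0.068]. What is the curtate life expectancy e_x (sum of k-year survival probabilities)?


e_x = sum_{k=1}^{n} k_p_x
k_p_x values:
  1_p_x = 0.945
  2_p_x = 0.89019
  3_p_x = 0.829657
e_x = 2.6648


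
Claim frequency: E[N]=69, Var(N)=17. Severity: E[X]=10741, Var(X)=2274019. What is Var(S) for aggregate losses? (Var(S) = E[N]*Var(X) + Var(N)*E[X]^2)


Var(S) = E[N]*Var(X) + Var(N)*E[X]^2
= 69*2274019 + 17*10741^2
= 156907311 + 1961274377
= 2.1182e+09


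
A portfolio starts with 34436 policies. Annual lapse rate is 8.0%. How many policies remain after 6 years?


remaining = initial * (1 - lapse)^years
= 34436 * (1 - 0.08)^6
= 34436 * 0.606355
= 20880.4408


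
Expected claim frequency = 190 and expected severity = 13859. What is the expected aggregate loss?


E[S] = E[N] * E[X]
= 190 * 13859
= 2.6332e+06


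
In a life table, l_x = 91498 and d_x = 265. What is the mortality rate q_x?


q_x = d_x / l_x
= 265 / 91498
= 0.0029


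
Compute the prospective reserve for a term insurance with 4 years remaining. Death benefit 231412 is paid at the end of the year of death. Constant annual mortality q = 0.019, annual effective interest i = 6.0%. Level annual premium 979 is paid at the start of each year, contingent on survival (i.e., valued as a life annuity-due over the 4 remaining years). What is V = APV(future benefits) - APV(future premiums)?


v = 1/(1+i) = 0.943396
APV(future benefits) per unit = sum_{k=0}^{3} k_p_x * q * v^(k+1) = 0.064074
APV(future benefits) = 231412 * 0.064074 = 14827.4069
Life annuity-due factor ä_{x:4} = sum_{k=0}^{3} k_p_x * v^k = 3.574634
APV(future premiums) = 979 * 3.574634 = 3499.5668
V = 14827.4069 - 3499.5668
= 11327.8401


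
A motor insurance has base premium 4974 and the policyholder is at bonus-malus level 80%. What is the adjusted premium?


adjusted = base * BM_level / 100
= 4974 * 80 / 100
= 4974 * 0.8
= 3979.2


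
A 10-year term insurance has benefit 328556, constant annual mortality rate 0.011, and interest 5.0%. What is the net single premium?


NSP = benefit * sum_{k=0}^{n-1} k_p_x * q * v^(k+1)
With constant q=0.011, v=0.952381
Sum = 0.081214
NSP = 328556 * 0.081214
= 26683.471


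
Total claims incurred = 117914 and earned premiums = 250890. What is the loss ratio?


Loss ratio = claims / premiums
= 117914 / 250890
= 0.47


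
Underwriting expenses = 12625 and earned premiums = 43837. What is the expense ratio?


Expense ratio = expenses / premiums
= 12625 / 43837
= 0.288


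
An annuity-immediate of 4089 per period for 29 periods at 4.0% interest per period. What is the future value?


FV = PMT * ((1+i)^n - 1) / i
= 4089 * ((1.04)^29 - 1) / 0.04
= 4089 * (3.118651 - 1) / 0.04
= 216579.1447


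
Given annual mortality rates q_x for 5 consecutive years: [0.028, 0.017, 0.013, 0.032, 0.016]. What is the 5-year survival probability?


p_k = 1 - q_k for each year
Survival = product of (1 - q_k)
= 0.972 * 0.983 * 0.987 * 0.968 * 0.984
= 0.8983


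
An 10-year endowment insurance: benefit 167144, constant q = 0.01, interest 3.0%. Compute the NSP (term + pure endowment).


Term component = 13666.3119
Pure endowment = 10_p_x * v^10 * benefit = 0.904382 * 0.744094 * 167144 = 112478.7523
NSP = 126145.0642


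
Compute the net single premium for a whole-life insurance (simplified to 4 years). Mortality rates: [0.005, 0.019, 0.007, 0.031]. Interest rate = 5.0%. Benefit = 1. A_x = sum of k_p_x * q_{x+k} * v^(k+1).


v = 0.952381
Year 0: k_p_x=1.0, q=0.005, term=0.004762
Year 1: k_p_x=0.995, q=0.019, term=0.017147
Year 2: k_p_x=0.976095, q=0.007, term=0.005902
Year 3: k_p_x=0.969262, q=0.031, term=0.02472
A_x = 0.0525


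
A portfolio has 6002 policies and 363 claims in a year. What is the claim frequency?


frequency = claims / policies
= 363 / 6002
= 0.0605


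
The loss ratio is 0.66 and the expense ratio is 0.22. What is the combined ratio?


Combined ratio = loss ratio + expense ratio
= 0.66 + 0.22
= 0.88


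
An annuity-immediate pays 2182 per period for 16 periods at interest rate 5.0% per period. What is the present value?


PV = PMT * (1 - (1+i)^(-n)) / i
= 2182 * (1 - (1+0.05)^(-16)) / 0.05
= 2182 * (1 - 0.458112) / 0.05
= 2182 * 10.83777
= 23648.0132


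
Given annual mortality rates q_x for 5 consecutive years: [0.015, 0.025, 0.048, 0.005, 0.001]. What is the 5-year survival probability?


p_k = 1 - q_k for each year
Survival = product of (1 - q_k)
= 0.985 * 0.975 * 0.952 * 0.995 * 0.999
= 0.9088


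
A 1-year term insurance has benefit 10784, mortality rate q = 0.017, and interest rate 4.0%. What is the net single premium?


NSP = benefit * q * v
v = 1/(1+i) = 0.961538
NSP = 10784 * 0.017 * 0.961538
= 176.2769


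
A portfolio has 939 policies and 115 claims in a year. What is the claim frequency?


frequency = claims / policies
= 115 / 939
= 0.1225


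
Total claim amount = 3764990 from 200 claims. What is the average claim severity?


severity = total / number
= 3764990 / 200
= 18824.95


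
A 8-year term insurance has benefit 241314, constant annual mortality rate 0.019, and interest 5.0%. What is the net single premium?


NSP = benefit * sum_{k=0}^{n-1} k_p_x * q * v^(k+1)
With constant q=0.019, v=0.952381
Sum = 0.115501
NSP = 241314 * 0.115501
= 27872.1162


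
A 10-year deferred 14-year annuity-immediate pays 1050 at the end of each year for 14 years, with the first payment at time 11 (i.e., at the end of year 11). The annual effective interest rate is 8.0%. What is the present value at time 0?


PV at time 10 of the 14-year annuity-immediate:
a_n = 1050 * (1-(1+0.08)^(-14))/0.08 = 8656.4488
Discount back 10 years to time 0:
PV = 8656.4488 * (1+0.08)^(-10)
= 8656.4488 * 0.463193
= 4009.6107


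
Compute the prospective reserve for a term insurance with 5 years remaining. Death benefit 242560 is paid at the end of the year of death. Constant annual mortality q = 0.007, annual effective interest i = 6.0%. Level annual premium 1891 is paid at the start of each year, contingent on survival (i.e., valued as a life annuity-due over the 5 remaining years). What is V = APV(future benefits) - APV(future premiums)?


v = 1/(1+i) = 0.943396
APV(future benefits) per unit = sum_{k=0}^{4} k_p_x * q * v^(k+1) = 0.0291
APV(future benefits) = 242560 * 0.0291 = 7058.5895
Life annuity-due factor ä_{x:5} = sum_{k=0}^{4} k_p_x * v^k = 4.40663
APV(future premiums) = 1891 * 4.40663 = 8332.9369
V = 7058.5895 - 8332.9369
= -1274.3475


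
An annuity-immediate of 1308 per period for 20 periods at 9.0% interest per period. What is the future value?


FV = PMT * ((1+i)^n - 1) / i
= 1308 * ((1.09)^20 - 1) / 0.09
= 1308 * (5.604411 - 1) / 0.09
= 66917.4365


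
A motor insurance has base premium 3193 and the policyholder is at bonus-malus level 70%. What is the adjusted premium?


adjusted = base * BM_level / 100
= 3193 * 70 / 100
= 3193 * 0.7
= 2235.1


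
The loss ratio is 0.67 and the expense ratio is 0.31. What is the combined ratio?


Combined ratio = loss ratio + expense ratio
= 0.67 + 0.31
= 0.98


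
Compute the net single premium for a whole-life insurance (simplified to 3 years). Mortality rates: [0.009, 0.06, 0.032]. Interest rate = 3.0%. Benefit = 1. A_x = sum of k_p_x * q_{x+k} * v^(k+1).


v = 0.970874
Year 0: k_p_x=1.0, q=0.009, term=0.008738
Year 1: k_p_x=0.991, q=0.06, term=0.056047
Year 2: k_p_x=0.93154, q=0.032, term=0.02728
A_x = 0.0921


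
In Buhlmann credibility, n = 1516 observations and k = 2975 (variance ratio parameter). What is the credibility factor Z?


Z = n / (n + k)
= 1516 / (1516 + 2975)
= 1516 / 4491
= 0.3376


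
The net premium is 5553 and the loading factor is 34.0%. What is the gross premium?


Gross = net * (1 + loading)
= 5553 * (1 + 0.34)
= 5553 * 1.34
= 7441.02


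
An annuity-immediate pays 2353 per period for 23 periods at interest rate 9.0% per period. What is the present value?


PV = PMT * (1 - (1+i)^(-n)) / i
= 2353 * (1 - (1+0.09)^(-23)) / 0.09
= 2353 * (1 - 0.137781) / 0.09
= 2353 * 9.580207
= 22542.2267


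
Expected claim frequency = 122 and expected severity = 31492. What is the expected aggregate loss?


E[S] = E[N] * E[X]
= 122 * 31492
= 3.8420e+06


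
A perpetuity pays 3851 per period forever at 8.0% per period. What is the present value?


PV = PMT / i
= 3851 / 0.08
= 48137.5


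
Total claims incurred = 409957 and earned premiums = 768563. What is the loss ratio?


Loss ratio = claims / premiums
= 409957 / 768563
= 0.5334


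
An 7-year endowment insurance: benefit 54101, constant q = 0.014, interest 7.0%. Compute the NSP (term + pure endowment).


Term component = 3929.3148
Pure endowment = 7_p_x * v^7 * benefit = 0.906021 * 0.62275 * 54101 = 30525.1111
NSP = 34454.4259


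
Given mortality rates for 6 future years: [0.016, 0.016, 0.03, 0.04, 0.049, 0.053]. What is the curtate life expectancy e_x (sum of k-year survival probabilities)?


e_x = sum_{k=1}^{n} k_p_x
k_p_x values:
  1_p_x = 0.984
  2_p_x = 0.968256
  3_p_x = 0.939208
  4_p_x = 0.90164
  5_p_x = 0.85746
  6_p_x = 0.812014
e_x = 5.4626


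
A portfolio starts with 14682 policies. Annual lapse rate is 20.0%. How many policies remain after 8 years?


remaining = initial * (1 - lapse)^years
= 14682 * (1 - 0.2)^8
= 14682 * 0.167772
= 2463.2309


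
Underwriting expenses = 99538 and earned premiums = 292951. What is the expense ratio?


Expense ratio = expenses / premiums
= 99538 / 292951
= 0.3398


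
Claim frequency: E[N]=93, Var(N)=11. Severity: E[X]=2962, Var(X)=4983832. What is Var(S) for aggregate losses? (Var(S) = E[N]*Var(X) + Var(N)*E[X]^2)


Var(S) = E[N]*Var(X) + Var(N)*E[X]^2
= 93*4983832 + 11*2962^2
= 463496376 + 96507884
= 5.6000e+08


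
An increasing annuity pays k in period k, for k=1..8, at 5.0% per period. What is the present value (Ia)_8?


(Ia)_n = sum_{k=1}^{n} k * v^k, v = 1/(1+i)
v = 0.952381
Sum computed term by term:
(Ia)_8 = 27.4332


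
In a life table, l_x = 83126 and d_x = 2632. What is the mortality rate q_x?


q_x = d_x / l_x
= 2632 / 83126
= 0.0317


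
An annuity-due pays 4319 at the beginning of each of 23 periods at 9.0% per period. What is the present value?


PV_due = PMT * (1-(1+i)^(-n))/i * (1+i)
PV_immediate = 41376.9133
PV_due = 41376.9133 * 1.09
= 45100.8355


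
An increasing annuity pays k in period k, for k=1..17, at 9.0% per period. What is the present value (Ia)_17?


(Ia)_n = sum_{k=1}^{n} k * v^k, v = 1/(1+i)
v = 0.917431
Sum computed term by term:
(Ia)_17 = 59.8257


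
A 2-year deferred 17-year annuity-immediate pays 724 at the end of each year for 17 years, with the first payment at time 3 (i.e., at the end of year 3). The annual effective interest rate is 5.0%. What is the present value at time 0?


PV at time 2 of the 17-year annuity-immediate:
a_n = 724 * (1-(1+0.05)^(-17))/0.05 = 8162.424
Discount back 2 years to time 0:
PV = 8162.424 * (1+0.05)^(-2)
= 8162.424 * 0.907029
= 7403.5592


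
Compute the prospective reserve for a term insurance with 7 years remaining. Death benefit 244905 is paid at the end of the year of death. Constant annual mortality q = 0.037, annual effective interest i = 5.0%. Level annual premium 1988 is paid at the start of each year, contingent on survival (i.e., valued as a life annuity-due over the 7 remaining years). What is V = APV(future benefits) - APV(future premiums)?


v = 1/(1+i) = 0.952381
APV(future benefits) per unit = sum_{k=0}^{6} k_p_x * q * v^(k+1) = 0.193152
APV(future benefits) = 244905 * 0.193152 = 47303.8781
Life annuity-due factor ä_{x:7} = sum_{k=0}^{6} k_p_x * v^k = 5.481339
APV(future premiums) = 1988 * 5.481339 = 10896.9021
V = 47303.8781 - 10896.9021
= 36406.976


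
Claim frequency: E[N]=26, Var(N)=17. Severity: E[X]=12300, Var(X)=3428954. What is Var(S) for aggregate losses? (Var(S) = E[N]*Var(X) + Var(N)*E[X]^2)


Var(S) = E[N]*Var(X) + Var(N)*E[X]^2
= 26*3428954 + 17*12300^2
= 89152804 + 2571930000
= 2.6611e+09


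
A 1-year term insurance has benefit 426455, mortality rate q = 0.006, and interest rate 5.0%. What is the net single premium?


NSP = benefit * q * v
v = 1/(1+i) = 0.952381
NSP = 426455 * 0.006 * 0.952381
= 2436.8857


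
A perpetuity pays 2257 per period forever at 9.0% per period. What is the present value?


PV = PMT / i
= 2257 / 0.09
= 25077.7778


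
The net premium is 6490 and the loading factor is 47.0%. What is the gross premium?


Gross = net * (1 + loading)
= 6490 * (1 + 0.47)
= 6490 * 1.47
= 9540.3


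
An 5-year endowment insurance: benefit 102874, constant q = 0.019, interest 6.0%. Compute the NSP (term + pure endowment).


Term component = 7944.2244
Pure endowment = 5_p_x * v^5 * benefit = 0.908542 * 0.747258 * 102874 = 69842.751
NSP = 77786.9754


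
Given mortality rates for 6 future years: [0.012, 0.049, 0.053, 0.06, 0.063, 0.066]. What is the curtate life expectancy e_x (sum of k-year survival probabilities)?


e_x = sum_{k=1}^{n} k_p_x
k_p_x values:
  1_p_x = 0.988
  2_p_x = 0.939588
  3_p_x = 0.88979
  4_p_x = 0.836402
  5_p_x = 0.783709
  6_p_x = 0.731984
e_x = 5.1695


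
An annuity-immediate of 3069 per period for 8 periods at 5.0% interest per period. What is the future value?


FV = PMT * ((1+i)^n - 1) / i
= 3069 * ((1.05)^8 - 1) / 0.05
= 3069 * (1.477455 - 1) / 0.05
= 29306.2151


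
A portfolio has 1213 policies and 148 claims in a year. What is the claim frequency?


frequency = claims / policies
= 148 / 1213
= 0.122


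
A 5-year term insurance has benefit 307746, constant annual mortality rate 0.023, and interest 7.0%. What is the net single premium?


NSP = benefit * sum_{k=0}^{n-1} k_p_x * q * v^(k+1)
With constant q=0.023, v=0.934579
Sum = 0.090348
NSP = 307746 * 0.090348
= 27804.3206


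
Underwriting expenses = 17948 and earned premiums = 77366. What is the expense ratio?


Expense ratio = expenses / premiums
= 17948 / 77366
= 0.232


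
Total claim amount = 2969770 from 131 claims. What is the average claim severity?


severity = total / number
= 2969770 / 131
= 22670.0


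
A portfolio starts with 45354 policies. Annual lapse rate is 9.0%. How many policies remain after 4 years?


remaining = initial * (1 - lapse)^years
= 45354 * (1 - 0.09)^4
= 45354 * 0.68575
= 31101.4878


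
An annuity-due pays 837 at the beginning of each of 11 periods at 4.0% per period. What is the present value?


PV_due = PMT * (1-(1+i)^(-n))/i * (1+i)
PV_immediate = 7332.519
PV_due = 7332.519 * 1.04
= 7625.8198


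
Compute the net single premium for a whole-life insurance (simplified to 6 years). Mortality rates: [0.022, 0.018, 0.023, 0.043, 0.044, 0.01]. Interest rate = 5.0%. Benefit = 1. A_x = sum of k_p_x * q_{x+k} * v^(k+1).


v = 0.952381
Year 0: k_p_x=1.0, q=0.022, term=0.020952
Year 1: k_p_x=0.978, q=0.018, term=0.015967
Year 2: k_p_x=0.960396, q=0.023, term=0.019081
Year 3: k_p_x=0.938307, q=0.043, term=0.033194
Year 4: k_p_x=0.89796, q=0.044, term=0.030957
Year 5: k_p_x=0.858449, q=0.01, term=0.006406
A_x = 0.1266


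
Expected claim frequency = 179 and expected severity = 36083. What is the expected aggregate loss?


E[S] = E[N] * E[X]
= 179 * 36083
= 6.4589e+06


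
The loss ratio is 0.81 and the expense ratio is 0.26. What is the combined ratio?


Combined ratio = loss ratio + expense ratio
= 0.81 + 0.26
= 1.07


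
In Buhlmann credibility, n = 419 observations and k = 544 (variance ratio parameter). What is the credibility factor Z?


Z = n / (n + k)
= 419 / (419 + 544)
= 419 / 963
= 0.4351


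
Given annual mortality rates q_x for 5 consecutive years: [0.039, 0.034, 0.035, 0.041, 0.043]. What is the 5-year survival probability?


p_k = 1 - q_k for each year
Survival = product of (1 - q_k)
= 0.961 * 0.966 * 0.965 * 0.959 * 0.957
= 0.8222


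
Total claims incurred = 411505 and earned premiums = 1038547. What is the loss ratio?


Loss ratio = claims / premiums
= 411505 / 1038547
= 0.3962


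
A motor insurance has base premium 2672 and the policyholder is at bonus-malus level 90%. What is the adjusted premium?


adjusted = base * BM_level / 100
= 2672 * 90 / 100
= 2672 * 0.9
= 2404.8


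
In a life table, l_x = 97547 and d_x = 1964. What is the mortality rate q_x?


q_x = d_x / l_x
= 1964 / 97547
= 0.0201


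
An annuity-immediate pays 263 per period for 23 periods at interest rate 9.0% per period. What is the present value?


PV = PMT * (1 - (1+i)^(-n)) / i
= 263 * (1 - (1+0.09)^(-23)) / 0.09
= 263 * (1 - 0.137781) / 0.09
= 263 * 9.580207
= 2519.5944


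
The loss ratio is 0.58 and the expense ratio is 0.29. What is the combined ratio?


Combined ratio = loss ratio + expense ratio
= 0.58 + 0.29
= 0.87


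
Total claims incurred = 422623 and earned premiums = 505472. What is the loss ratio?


Loss ratio = claims / premiums
= 422623 / 505472
= 0.8361


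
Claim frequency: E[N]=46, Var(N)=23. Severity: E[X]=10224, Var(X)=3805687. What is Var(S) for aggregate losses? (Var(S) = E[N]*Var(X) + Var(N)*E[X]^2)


Var(S) = E[N]*Var(X) + Var(N)*E[X]^2
= 46*3805687 + 23*10224^2
= 175061602 + 2404194048
= 2.5793e+09


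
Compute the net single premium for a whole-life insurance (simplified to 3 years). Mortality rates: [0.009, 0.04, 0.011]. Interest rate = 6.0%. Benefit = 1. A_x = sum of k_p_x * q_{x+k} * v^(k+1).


v = 0.943396
Year 0: k_p_x=1.0, q=0.009, term=0.008491
Year 1: k_p_x=0.991, q=0.04, term=0.035279
Year 2: k_p_x=0.95136, q=0.011, term=0.008787
A_x = 0.0526


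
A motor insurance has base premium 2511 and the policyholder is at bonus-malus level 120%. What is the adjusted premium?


adjusted = base * BM_level / 100
= 2511 * 120 / 100
= 2511 * 1.2
= 3013.2


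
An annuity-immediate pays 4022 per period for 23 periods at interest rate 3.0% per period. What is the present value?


PV = PMT * (1 - (1+i)^(-n)) / i
= 4022 * (1 - (1+0.03)^(-23)) / 0.03
= 4022 * (1 - 0.506692) / 0.03
= 4022 * 16.443608
= 66136.1929


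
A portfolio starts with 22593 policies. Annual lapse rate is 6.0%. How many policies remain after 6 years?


remaining = initial * (1 - lapse)^years
= 22593 * (1 - 0.06)^6
= 22593 * 0.68987
= 15586.228


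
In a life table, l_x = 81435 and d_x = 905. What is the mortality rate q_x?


q_x = d_x / l_x
= 905 / 81435
= 0.0111


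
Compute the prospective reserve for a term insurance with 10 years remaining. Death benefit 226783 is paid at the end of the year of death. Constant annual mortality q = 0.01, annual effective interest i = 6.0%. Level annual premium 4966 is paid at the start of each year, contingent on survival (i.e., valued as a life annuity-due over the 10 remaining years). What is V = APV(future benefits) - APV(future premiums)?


v = 1/(1+i) = 0.943396
APV(future benefits) per unit = sum_{k=0}^{9} k_p_x * q * v^(k+1) = 0.070714
APV(future benefits) = 226783 * 0.070714 = 16036.7257
Life annuity-due factor ä_{x:10} = sum_{k=0}^{9} k_p_x * v^k = 7.495681
APV(future premiums) = 4966 * 7.495681 = 37223.5497
V = 16036.7257 - 37223.5497
= -21186.824


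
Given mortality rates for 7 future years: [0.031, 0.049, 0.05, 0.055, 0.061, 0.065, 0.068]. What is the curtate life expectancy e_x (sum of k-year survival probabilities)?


e_x = sum_{k=1}^{n} k_p_x
k_p_x values:
  1_p_x = 0.969
  2_p_x = 0.921519
  3_p_x = 0.875443
  4_p_x = 0.827294
  5_p_x = 0.776829
  6_p_x = 0.726335
  7_p_x = 0.676944
e_x = 5.7734


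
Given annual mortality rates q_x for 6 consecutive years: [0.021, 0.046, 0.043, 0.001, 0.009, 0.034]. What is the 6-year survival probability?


p_k = 1 - q_k for each year
Survival = product of (1 - q_k)
= 0.979 * 0.954 * 0.957 * 0.999 * 0.991 * 0.966
= 0.8548


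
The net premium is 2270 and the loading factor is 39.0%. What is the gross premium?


Gross = net * (1 + loading)
= 2270 * (1 + 0.39)
= 2270 * 1.39
= 3155.3


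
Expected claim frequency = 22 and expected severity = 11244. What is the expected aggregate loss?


E[S] = E[N] * E[X]
= 22 * 11244
= 247368


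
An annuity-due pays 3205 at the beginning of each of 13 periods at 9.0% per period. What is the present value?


PV_due = PMT * (1-(1+i)^(-n))/i * (1+i)
PV_immediate = 23995.5271
PV_due = 23995.5271 * 1.09
= 26155.1245


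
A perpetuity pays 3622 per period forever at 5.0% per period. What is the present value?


PV = PMT / i
= 3622 / 0.05
= 72440.0


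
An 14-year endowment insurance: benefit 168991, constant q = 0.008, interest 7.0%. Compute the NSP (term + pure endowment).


Term component = 11325.523
Pure endowment = 14_p_x * v^14 * benefit = 0.893642 * 0.387817 * 168991 = 58567.151
NSP = 69892.674


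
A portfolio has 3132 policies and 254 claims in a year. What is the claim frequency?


frequency = claims / policies
= 254 / 3132
= 0.0811


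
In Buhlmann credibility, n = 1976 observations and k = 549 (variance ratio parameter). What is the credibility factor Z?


Z = n / (n + k)
= 1976 / (1976 + 549)
= 1976 / 2525
= 0.7826


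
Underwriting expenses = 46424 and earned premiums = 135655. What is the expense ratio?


Expense ratio = expenses / premiums
= 46424 / 135655
= 0.3422


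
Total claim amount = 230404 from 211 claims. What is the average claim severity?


severity = total / number
= 230404 / 211
= 1091.9621


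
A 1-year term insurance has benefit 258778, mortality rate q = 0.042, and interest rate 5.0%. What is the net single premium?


NSP = benefit * q * v
v = 1/(1+i) = 0.952381
NSP = 258778 * 0.042 * 0.952381
= 10351.12


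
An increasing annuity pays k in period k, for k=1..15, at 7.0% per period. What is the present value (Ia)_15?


(Ia)_n = sum_{k=1}^{n} k * v^k, v = 1/(1+i)
v = 0.934579
Sum computed term by term:
(Ia)_15 = 61.554


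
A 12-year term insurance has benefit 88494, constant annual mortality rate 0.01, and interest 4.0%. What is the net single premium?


NSP = benefit * sum_{k=0}^{n-1} k_p_x * q * v^(k+1)
With constant q=0.01, v=0.961538
Sum = 0.089273
NSP = 88494 * 0.089273
= 7900.1536


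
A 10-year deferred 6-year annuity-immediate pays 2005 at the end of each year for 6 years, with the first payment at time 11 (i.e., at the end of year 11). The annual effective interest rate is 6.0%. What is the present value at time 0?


PV at time 10 of the 6-year annuity-immediate:
a_n = 2005 * (1-(1+0.06)^(-6))/0.06 = 9859.2353
Discount back 10 years to time 0:
PV = 9859.2353 * (1+0.06)^(-10)
= 9859.2353 * 0.558395
= 5505.3455


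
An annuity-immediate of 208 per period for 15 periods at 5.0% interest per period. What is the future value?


FV = PMT * ((1+i)^n - 1) / i
= 208 * ((1.05)^15 - 1) / 0.05
= 208 * (2.078928 - 1) / 0.05
= 4488.3412


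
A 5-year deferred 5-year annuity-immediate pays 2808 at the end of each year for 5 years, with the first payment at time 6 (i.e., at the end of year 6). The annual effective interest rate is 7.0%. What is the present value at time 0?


PV at time 5 of the 5-year annuity-immediate:
a_n = 2808 * (1-(1+0.07)^(-5))/0.07 = 11513.3544
Discount back 5 years to time 0:
PV = 11513.3544 * (1+0.07)^(-5)
= 11513.3544 * 0.712986
= 8208.8626


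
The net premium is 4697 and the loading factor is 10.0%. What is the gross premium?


Gross = net * (1 + loading)
= 4697 * (1 + 0.1)
= 4697 * 1.1
= 5166.7


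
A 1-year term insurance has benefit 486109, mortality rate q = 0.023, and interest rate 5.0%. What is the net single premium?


NSP = benefit * q * v
v = 1/(1+i) = 0.952381
NSP = 486109 * 0.023 * 0.952381
= 10648.1019


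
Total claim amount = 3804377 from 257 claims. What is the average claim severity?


severity = total / number
= 3804377 / 257
= 14803.0233


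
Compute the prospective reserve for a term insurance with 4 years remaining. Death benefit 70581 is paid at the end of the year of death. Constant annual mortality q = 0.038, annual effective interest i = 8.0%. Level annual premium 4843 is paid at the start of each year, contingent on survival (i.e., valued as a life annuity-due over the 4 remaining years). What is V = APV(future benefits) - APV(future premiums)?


v = 1/(1+i) = 0.925926
APV(future benefits) per unit = sum_{k=0}^{3} k_p_x * q * v^(k+1) = 0.119309
APV(future benefits) = 70581 * 0.119309 = 8420.9563
Life annuity-due factor ä_{x:4} = sum_{k=0}^{3} k_p_x * v^k = 3.39089
APV(future premiums) = 4843 * 3.39089 = 16422.0827
V = 8420.9563 - 16422.0827
= -8001.1264


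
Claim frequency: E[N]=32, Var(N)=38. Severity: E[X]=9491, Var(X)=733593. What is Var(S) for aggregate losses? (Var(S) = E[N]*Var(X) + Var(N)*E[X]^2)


Var(S) = E[N]*Var(X) + Var(N)*E[X]^2
= 32*733593 + 38*9491^2
= 23474976 + 3423005078
= 3.4465e+09


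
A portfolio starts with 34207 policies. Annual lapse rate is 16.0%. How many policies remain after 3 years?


remaining = initial * (1 - lapse)^years
= 34207 * (1 - 0.16)^3
= 34207 * 0.592704
= 20274.6257


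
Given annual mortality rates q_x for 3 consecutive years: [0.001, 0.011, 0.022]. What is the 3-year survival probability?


p_k = 1 - q_k for each year
Survival = product of (1 - q_k)
= 0.999 * 0.989 * 0.978
= 0.9663


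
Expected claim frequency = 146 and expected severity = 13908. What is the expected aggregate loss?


E[S] = E[N] * E[X]
= 146 * 13908
= 2.0306e+06


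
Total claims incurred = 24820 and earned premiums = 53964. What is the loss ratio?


Loss ratio = claims / premiums
= 24820 / 53964
= 0.4599


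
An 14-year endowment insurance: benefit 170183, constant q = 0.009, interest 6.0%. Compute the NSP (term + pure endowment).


Term component = 13546.9354
Pure endowment = 14_p_x * v^14 * benefit = 0.881112 * 0.442301 * 170183 = 66323.1621
NSP = 79870.0975


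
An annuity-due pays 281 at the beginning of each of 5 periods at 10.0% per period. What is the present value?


PV_due = PMT * (1-(1+i)^(-n))/i * (1+i)
PV_immediate = 1065.2111
PV_due = 1065.2111 * 1.1
= 1171.7322


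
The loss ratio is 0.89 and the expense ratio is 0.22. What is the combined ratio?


Combined ratio = loss ratio + expense ratio
= 0.89 + 0.22
= 1.11


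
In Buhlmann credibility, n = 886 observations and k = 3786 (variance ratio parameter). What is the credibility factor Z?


Z = n / (n + k)
= 886 / (886 + 3786)
= 886 / 4672
= 0.1896


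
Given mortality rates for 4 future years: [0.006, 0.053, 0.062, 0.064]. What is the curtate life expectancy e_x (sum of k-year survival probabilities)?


e_x = sum_{k=1}^{n} k_p_x
k_p_x values:
  1_p_x = 0.994
  2_p_x = 0.941318
  3_p_x = 0.882956
  4_p_x = 0.826447
e_x = 3.6447


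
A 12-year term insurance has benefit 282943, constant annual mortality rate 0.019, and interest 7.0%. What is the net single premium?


NSP = benefit * sum_{k=0}^{n-1} k_p_x * q * v^(k+1)
With constant q=0.019, v=0.934579
Sum = 0.138185
NSP = 282943 * 0.138185
= 39098.377


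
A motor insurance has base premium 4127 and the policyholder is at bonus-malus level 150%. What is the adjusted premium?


adjusted = base * BM_level / 100
= 4127 * 150 / 100
= 4127 * 1.5
= 6190.5


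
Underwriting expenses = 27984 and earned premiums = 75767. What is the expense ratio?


Expense ratio = expenses / premiums
= 27984 / 75767
= 0.3693


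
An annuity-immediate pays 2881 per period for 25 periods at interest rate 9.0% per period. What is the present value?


PV = PMT * (1 - (1+i)^(-n)) / i
= 2881 * (1 - (1+0.09)^(-25)) / 0.09
= 2881 * (1 - 0.115968) / 0.09
= 2881 * 9.82258
= 28298.8518


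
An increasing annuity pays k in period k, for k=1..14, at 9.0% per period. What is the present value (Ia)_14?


(Ia)_n = sum_{k=1}^{n} k * v^k, v = 1/(1+i)
v = 0.917431
Sum computed term by term:
(Ia)_14 = 47.7495


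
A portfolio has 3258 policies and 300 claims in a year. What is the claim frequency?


frequency = claims / policies
= 300 / 3258
= 0.0921


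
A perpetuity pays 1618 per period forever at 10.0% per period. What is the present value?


PV = PMT / i
= 1618 / 0.1
= 16180.0


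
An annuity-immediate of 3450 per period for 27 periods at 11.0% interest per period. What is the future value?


FV = PMT * ((1+i)^n - 1) / i
= 3450 * ((1.11)^27 - 1) / 0.11
= 3450 * (16.73865 - 1) / 0.11
= 493621.2939


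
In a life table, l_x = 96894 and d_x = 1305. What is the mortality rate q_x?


q_x = d_x / l_x
= 1305 / 96894
= 0.0135


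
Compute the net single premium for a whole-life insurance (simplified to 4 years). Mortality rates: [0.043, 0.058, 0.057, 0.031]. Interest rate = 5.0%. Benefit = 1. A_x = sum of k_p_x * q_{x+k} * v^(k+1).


v = 0.952381
Year 0: k_p_x=1.0, q=0.043, term=0.040952
Year 1: k_p_x=0.957, q=0.058, term=0.050346
Year 2: k_p_x=0.901494, q=0.057, term=0.044388
Year 3: k_p_x=0.850109, q=0.031, term=0.021681
A_x = 0.1574


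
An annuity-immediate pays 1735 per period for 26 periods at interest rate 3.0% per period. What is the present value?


PV = PMT * (1 - (1+i)^(-n)) / i
= 1735 * (1 - (1+0.03)^(-26)) / 0.03
= 1735 * (1 - 0.463695) / 0.03
= 1735 * 17.876842
= 31016.3216


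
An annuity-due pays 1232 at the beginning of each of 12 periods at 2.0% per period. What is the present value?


PV_due = PMT * (1-(1+i)^(-n))/i * (1+i)
PV_immediate = 13028.8204
PV_due = 13028.8204 * 1.02
= 13289.3968


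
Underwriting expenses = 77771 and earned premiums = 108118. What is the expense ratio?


Expense ratio = expenses / premiums
= 77771 / 108118
= 0.7193


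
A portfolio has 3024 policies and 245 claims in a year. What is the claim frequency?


frequency = claims / policies
= 245 / 3024
= 0.081


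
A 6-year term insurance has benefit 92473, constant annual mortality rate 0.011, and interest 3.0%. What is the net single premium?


NSP = benefit * sum_{k=0}^{n-1} k_p_x * q * v^(k+1)
With constant q=0.011, v=0.970874
Sum = 0.05803
NSP = 92473 * 0.05803
= 5366.1622


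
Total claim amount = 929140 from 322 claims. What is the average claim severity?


severity = total / number
= 929140 / 322
= 2885.528


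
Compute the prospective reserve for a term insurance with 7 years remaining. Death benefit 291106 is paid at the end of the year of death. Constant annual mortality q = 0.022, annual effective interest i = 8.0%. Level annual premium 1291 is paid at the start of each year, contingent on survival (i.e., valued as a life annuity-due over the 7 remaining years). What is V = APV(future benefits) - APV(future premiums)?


v = 1/(1+i) = 0.925926
APV(future benefits) per unit = sum_{k=0}^{6} k_p_x * q * v^(k+1) = 0.107983
APV(future benefits) = 291106 * 0.107983 = 31434.55
Life annuity-due factor ä_{x:7} = sum_{k=0}^{6} k_p_x * v^k = 5.300992
APV(future premiums) = 1291 * 5.300992 = 6843.5809
V = 31434.55 - 6843.5809
= 24590.969


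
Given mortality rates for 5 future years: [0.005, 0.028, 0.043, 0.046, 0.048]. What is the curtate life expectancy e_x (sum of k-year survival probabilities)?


e_x = sum_{k=1}^{n} k_p_x
k_p_x values:
  1_p_x = 0.995
  2_p_x = 0.96714
  3_p_x = 0.925553
  4_p_x = 0.882978
  5_p_x = 0.840595
e_x = 4.6113


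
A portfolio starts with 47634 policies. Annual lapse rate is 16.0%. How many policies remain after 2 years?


remaining = initial * (1 - lapse)^years
= 47634 * (1 - 0.16)^2
= 47634 * 0.7056
= 33610.5504


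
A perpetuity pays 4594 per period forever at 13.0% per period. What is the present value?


PV = PMT / i
= 4594 / 0.13
= 35338.4615


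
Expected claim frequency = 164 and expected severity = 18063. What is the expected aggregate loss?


E[S] = E[N] * E[X]
= 164 * 18063
= 2.9623e+06


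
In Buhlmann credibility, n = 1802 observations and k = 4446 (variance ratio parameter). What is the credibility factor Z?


Z = n / (n + k)
= 1802 / (1802 + 4446)
= 1802 / 6248
= 0.2884


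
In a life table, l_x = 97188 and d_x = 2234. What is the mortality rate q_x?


q_x = d_x / l_x
= 2234 / 97188
= 0.023


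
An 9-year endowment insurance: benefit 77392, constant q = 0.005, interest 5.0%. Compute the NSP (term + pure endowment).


Term component = 2700.4535
Pure endowment = 9_p_x * v^9 * benefit = 0.95589 * 0.644609 * 77392 = 47687.0114
NSP = 50387.4649


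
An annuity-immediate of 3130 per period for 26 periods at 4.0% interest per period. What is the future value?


FV = PMT * ((1+i)^n - 1) / i
= 3130 * ((1.04)^26 - 1) / 0.04
= 3130 * (2.77247 - 1) / 0.04
= 138695.7607


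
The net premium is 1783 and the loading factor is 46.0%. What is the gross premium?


Gross = net * (1 + loading)
= 1783 * (1 + 0.46)
= 1783 * 1.46
= 2603.18


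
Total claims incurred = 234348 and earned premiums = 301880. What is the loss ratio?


Loss ratio = claims / premiums
= 234348 / 301880
= 0.7763


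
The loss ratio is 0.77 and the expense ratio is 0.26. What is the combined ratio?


Combined ratio = loss ratio + expense ratio
= 0.77 + 0.26
= 1.03


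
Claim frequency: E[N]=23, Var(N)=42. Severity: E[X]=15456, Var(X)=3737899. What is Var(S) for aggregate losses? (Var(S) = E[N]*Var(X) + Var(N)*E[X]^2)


Var(S) = E[N]*Var(X) + Var(N)*E[X]^2
= 23*3737899 + 42*15456^2
= 85971677 + 10033293312
= 1.0119e+10


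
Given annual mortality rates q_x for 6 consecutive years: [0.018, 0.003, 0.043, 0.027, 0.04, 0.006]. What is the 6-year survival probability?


p_k = 1 - q_k for each year
Survival = product of (1 - q_k)
= 0.982 * 0.997 * 0.957 * 0.973 * 0.96 * 0.994
= 0.8699


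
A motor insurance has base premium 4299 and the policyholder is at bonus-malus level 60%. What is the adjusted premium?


adjusted = base * BM_level / 100
= 4299 * 60 / 100
= 4299 * 0.6
= 2579.4


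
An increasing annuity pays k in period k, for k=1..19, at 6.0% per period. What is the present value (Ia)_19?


(Ia)_n = sum_{k=1}^{n} k * v^k, v = 1/(1+i)
v = 0.943396
Sum computed term by term:
(Ia)_19 = 92.4643


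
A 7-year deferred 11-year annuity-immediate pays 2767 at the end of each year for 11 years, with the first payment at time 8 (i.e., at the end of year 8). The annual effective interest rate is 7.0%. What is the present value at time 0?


PV at time 7 of the 11-year annuity-immediate:
a_n = 2767 * (1-(1+0.07)^(-11))/0.07 = 20748.8319
Discount back 7 years to time 0:
PV = 20748.8319 * (1+0.07)^(-7)
= 20748.8319 * 0.62275
= 12921.3297


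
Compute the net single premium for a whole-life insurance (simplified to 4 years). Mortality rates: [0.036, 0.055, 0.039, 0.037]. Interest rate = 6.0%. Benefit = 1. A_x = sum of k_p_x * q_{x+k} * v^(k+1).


v = 0.943396
Year 0: k_p_x=1.0, q=0.036, term=0.033962
Year 1: k_p_x=0.964, q=0.055, term=0.047188
Year 2: k_p_x=0.91098, q=0.039, term=0.02983
Year 3: k_p_x=0.875452, q=0.037, term=0.025657
A_x = 0.1366


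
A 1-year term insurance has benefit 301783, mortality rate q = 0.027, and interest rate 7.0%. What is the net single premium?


NSP = benefit * q * v
v = 1/(1+i) = 0.934579
NSP = 301783 * 0.027 * 0.934579
= 7615.085


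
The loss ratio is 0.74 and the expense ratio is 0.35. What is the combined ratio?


Combined ratio = loss ratio + expense ratio
= 0.74 + 0.35
= 1.09


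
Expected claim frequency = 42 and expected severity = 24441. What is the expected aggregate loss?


E[S] = E[N] * E[X]
= 42 * 24441
= 1.0265e+06


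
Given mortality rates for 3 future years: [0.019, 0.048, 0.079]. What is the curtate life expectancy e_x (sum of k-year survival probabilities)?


e_x = sum_{k=1}^{n} k_p_x
k_p_x values:
  1_p_x = 0.981
  2_p_x = 0.933912
  3_p_x = 0.860133
e_x = 2.775


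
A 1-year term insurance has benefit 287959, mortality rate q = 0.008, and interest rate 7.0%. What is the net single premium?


NSP = benefit * q * v
v = 1/(1+i) = 0.934579
NSP = 287959 * 0.008 * 0.934579
= 2152.9645


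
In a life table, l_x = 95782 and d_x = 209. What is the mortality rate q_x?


q_x = d_x / l_x
= 209 / 95782
= 0.0022


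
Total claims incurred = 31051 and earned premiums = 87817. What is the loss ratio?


Loss ratio = claims / premiums
= 31051 / 87817
= 0.3536


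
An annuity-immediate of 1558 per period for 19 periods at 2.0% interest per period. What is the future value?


FV = PMT * ((1+i)^n - 1) / i
= 1558 * ((1.02)^19 - 1) / 0.02
= 1558 * (1.456811 - 1) / 0.02
= 35585.5903


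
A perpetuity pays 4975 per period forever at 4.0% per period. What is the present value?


PV = PMT / i
= 4975 / 0.04
= 124375.0


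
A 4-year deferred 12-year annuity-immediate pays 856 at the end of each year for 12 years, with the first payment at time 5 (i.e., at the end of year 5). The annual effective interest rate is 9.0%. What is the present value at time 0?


PV at time 4 of the 12-year annuity-immediate:
a_n = 856 * (1-(1+0.09)^(-12))/0.09 = 6129.5808
Discount back 4 years to time 0:
PV = 6129.5808 * (1+0.09)^(-4)
= 6129.5808 * 0.708425
= 4342.3496


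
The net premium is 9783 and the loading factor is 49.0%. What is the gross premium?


Gross = net * (1 + loading)
= 9783 * (1 + 0.49)
= 9783 * 1.49
= 14576.67


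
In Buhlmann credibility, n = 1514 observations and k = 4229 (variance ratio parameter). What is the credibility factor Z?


Z = n / (n + k)
= 1514 / (1514 + 4229)
= 1514 / 5743
= 0.2636


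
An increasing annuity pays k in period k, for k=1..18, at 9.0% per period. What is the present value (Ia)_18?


(Ia)_n = sum_{k=1}^{n} k * v^k, v = 1/(1+i)
v = 0.917431
Sum computed term by term:
(Ia)_18 = 63.6416


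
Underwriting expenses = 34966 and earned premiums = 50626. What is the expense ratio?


Expense ratio = expenses / premiums
= 34966 / 50626
= 0.6907
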